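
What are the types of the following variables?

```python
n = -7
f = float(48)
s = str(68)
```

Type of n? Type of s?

n is int; s is str

int, str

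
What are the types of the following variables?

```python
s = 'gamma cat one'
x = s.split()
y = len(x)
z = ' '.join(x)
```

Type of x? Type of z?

str.split() returns list; str.join() returns str

list, str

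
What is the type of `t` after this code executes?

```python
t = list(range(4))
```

list(range(...)) returns list

list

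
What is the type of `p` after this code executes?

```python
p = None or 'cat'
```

'or' with None returns the other value ('cat', str)

str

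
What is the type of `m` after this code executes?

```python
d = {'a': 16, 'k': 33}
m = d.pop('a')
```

dict.pop() returns the value (int)

int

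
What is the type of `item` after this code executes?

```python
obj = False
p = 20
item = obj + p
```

bool + int returns int (False is 0, so 0 + 20 = 20)

int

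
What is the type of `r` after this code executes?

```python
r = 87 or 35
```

'or' returns the first truthy value (87, which is int)

int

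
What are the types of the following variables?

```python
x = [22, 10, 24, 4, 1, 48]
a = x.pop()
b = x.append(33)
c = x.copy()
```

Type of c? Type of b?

list.copy() returns list; list.append() returns None

list, NoneType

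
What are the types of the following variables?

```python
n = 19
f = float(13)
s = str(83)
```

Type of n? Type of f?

n is int; f is float

int, float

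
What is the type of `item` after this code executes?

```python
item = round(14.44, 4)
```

round() with ndigits arg returns float

float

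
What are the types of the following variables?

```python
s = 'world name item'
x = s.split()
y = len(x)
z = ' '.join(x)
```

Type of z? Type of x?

str.join() returns str; str.split() returns list

str, list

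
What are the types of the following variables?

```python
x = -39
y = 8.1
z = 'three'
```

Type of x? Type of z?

x is int; z is str

int, str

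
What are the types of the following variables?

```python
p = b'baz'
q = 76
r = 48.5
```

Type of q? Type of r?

q is int; r is float

int, float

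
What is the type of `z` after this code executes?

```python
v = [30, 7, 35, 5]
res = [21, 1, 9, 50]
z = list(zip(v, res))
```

list(zip(...)) returns a list of tuples

list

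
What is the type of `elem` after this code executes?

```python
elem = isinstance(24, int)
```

isinstance() returns bool

bool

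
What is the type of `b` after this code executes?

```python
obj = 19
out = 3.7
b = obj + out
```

int + float returns float (19 + 3.7 = 22.7)

float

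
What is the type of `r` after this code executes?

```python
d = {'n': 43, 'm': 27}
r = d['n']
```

Accessing dict[str, int] with key 'n' returns int value 43

int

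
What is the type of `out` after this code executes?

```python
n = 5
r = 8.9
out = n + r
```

int + float returns float (5 + 8.9 = 13.9)

float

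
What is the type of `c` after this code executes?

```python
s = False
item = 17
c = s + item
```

bool + int returns int (False is 0, so 0 + 17 = 17)

int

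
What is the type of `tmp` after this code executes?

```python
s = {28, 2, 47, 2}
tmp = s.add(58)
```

set.add() returns None (mutates in place)

NoneType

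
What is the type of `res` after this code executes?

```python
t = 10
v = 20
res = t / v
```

int / int always returns float in Python 3 (10 / 20 = 0.5)

float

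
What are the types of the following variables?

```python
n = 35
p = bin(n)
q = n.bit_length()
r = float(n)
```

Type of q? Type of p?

int.bit_length() returns int; bin() returns str

int, str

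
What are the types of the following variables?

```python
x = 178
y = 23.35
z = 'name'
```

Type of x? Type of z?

x is int; z is str

int, str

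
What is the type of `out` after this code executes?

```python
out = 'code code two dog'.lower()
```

str.lower() returns str

str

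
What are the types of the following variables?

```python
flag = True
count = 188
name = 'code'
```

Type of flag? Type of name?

flag is bool; name is str

bool, str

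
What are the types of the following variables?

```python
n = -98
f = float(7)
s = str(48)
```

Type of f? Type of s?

f is float; s is str

float, str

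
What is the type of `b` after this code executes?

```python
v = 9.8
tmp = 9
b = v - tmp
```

float - int returns float (9.8 - 9 = 0.8)

float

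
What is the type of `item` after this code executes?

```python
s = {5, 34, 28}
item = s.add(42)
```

set.add() returns None (mutates in place)

NoneType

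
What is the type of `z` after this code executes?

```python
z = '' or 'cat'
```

'or' returns first truthy value ('cat', which is str)

str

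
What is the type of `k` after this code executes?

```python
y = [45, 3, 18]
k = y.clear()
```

list.clear() returns None

NoneType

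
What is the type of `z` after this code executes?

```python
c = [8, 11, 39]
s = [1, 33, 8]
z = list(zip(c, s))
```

list(zip(...)) returns a list of tuples

list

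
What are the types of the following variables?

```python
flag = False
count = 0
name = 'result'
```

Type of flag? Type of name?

flag is bool; name is str

bool, str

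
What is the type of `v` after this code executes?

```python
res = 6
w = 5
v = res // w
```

int // int returns int (6 // 5 = 1)

int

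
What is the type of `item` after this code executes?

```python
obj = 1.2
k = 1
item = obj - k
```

float - int returns float (1.2 - 1 = 0.2)

float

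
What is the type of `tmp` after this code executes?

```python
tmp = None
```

None has type NoneType

NoneType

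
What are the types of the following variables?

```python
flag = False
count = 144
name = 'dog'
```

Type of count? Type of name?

count is int; name is str

int, str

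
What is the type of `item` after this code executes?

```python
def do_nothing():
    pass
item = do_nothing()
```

A function with no return statement returns None

NoneType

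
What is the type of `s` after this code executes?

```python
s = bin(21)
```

bin() returns str representation

str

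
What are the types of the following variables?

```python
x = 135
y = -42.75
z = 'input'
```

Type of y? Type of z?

y is float; z is str

float, str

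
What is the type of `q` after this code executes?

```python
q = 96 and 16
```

'and' returns the last value when all truthy (16, which is int)

int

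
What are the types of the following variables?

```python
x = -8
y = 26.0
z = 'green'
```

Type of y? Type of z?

y is float; z is str

float, str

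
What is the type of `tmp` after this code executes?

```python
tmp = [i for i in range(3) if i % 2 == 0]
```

A list comprehension [...] produces a list

list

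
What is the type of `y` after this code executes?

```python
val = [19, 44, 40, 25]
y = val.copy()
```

list.copy() returns list

list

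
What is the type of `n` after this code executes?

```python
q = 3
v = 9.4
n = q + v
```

int + float returns float (3 + 9.4 = 12.4)

float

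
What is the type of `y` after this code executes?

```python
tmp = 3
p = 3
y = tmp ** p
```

int ** positive int returns int (3 ** 3 = 27)

int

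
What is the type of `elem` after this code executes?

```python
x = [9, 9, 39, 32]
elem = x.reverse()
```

list.reverse() returns None

NoneType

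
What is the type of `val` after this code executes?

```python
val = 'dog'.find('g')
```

str.find() returns int (index, or -1)

int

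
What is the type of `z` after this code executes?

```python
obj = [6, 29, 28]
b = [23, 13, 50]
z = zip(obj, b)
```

zip() returns a zip iterator object

zip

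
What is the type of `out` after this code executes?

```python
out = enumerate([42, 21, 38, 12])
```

enumerate() returns an enumerate iterator object

enumerate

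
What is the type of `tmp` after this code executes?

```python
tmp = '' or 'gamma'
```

'or' returns first truthy value ('gamma', which is str)

str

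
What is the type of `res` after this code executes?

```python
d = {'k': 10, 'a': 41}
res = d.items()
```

dict.items() returns a dict_items view

dict_items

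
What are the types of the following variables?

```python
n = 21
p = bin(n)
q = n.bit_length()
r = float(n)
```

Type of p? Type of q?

bin() returns str; int.bit_length() returns int

str, int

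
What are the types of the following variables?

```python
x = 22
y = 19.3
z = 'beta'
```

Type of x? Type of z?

x is int; z is str

int, str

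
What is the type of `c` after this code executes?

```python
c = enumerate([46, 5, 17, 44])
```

enumerate() returns an enumerate iterator object

enumerate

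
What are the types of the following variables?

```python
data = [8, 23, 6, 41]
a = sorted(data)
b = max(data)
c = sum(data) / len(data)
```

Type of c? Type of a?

int / int returns float; sorted() returns list

float, list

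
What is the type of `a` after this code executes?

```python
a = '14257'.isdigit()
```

str.isdigit() returns bool

bool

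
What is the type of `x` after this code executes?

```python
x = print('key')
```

print() returns None

NoneType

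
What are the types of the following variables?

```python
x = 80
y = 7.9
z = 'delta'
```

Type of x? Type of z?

x is int; z is str

int, str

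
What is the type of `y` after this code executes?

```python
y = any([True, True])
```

any() returns bool

bool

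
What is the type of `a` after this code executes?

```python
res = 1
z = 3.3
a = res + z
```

int + float returns float (1 + 3.3 = 4.3)

float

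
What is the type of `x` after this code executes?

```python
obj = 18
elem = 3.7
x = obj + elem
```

int + float returns float (18 + 3.7 = 21.7)

float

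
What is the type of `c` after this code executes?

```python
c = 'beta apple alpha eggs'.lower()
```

str.lower() returns str

str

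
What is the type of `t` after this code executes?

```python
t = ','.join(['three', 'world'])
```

str.join() returns str

str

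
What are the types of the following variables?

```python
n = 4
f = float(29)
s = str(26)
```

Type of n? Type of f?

n is int; f is float

int, float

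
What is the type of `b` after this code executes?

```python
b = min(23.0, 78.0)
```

min() of floats returns float

float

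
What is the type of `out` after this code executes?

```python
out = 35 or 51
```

'or' returns the first truthy value (35, which is int)

int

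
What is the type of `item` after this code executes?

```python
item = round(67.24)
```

round() with no ndigits arg returns int

int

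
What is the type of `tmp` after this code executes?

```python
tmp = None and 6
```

'and' returns first falsy value (None)

NoneType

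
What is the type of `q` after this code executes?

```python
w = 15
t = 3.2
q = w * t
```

int * float returns float (15 * 3.2 = 48.0)

float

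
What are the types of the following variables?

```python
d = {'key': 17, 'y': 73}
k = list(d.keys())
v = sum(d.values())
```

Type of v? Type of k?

sum of int values returns int; list(...) returns list

int, list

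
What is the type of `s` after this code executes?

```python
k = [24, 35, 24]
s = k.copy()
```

list.copy() returns list

list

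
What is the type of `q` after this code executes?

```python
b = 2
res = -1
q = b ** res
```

int ** negative int returns float

float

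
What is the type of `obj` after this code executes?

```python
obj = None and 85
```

'and' returns first falsy value (None)

NoneType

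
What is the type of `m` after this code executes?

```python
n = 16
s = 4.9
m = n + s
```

int + float returns float (16 + 4.9 = 20.9)

float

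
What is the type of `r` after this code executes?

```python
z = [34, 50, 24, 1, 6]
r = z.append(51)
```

list.append() returns None (mutates in place)

NoneType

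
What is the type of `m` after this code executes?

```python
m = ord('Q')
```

ord() returns int (Unicode code point)

int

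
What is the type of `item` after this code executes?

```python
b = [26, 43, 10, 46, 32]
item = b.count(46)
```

list.count() returns int

int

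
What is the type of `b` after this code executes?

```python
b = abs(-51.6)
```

abs() of float returns float

float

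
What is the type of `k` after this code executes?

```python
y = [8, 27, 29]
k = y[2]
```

Indexing a list of ints returns int (y[2] = 29)

int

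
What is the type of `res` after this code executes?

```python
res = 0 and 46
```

'and' returns the first falsy value (0, which is int)

int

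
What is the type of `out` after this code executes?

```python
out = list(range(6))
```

list(range(...)) returns list

list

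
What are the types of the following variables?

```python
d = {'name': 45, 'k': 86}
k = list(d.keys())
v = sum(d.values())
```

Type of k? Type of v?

list(...) returns list; sum of int values returns int

list, int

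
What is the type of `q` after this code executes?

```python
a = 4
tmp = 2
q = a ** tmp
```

int ** positive int returns int (4 ** 2 = 16)

int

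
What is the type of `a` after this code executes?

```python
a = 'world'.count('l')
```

str.count() returns int

int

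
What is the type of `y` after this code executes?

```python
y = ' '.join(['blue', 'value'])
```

str.join() returns str

str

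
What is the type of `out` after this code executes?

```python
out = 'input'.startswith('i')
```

str.startswith() returns bool

bool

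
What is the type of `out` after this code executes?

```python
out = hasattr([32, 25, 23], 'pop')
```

hasattr() returns bool

bool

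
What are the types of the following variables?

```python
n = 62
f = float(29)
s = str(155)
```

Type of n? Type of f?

n is int; f is float

int, float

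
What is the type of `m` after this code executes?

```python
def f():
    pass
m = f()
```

A function with no return statement returns None

NoneType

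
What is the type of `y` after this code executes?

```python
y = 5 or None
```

'or' returns first truthy value (5, int)

int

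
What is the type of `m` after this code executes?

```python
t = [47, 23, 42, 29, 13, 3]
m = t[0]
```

Indexing a list of ints returns int (t[0] = 47)

int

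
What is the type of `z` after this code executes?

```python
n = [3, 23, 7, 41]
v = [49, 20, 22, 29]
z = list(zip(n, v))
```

list(zip(...)) returns a list of tuples

list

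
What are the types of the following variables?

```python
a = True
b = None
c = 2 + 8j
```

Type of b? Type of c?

b is NoneType; c is complex

NoneType, complex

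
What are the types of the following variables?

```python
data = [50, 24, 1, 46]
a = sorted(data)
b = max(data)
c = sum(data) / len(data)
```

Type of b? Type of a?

max of ints returns int; sorted() returns list

int, list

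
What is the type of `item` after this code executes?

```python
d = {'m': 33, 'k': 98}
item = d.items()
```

dict.items() returns a dict_items view

dict_items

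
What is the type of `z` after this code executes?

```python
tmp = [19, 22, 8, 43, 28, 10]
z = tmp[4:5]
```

Slicing a list always returns a list

list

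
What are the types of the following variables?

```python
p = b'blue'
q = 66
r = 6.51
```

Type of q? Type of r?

q is int; r is float

int, float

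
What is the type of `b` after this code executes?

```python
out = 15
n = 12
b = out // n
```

int // int returns int (15 // 12 = 1)

int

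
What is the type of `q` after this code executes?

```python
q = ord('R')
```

ord() returns int (Unicode code point)

int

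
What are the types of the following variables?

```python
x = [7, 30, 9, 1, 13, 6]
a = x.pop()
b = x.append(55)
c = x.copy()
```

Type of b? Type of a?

list.append() returns None; list.pop() returns the element (int)

NoneType, int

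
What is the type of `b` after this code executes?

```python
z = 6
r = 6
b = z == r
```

Equality comparison returns bool

bool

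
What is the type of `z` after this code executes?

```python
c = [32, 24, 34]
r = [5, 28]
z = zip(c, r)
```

zip() returns a zip iterator object

zip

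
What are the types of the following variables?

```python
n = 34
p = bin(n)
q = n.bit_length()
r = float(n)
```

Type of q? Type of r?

int.bit_length() returns int; float() returns float

int, float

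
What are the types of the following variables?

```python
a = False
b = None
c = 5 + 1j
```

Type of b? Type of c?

b is NoneType; c is complex

NoneType, complex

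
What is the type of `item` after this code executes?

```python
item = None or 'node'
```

'or' with None returns the other value ('node', str)

str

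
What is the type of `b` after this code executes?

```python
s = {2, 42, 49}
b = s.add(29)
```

set.add() returns None (mutates in place)

NoneType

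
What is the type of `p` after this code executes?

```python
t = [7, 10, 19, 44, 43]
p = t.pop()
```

list.pop() returns the popped element (int here)

int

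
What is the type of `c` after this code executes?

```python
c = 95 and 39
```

'and' returns the last value when all truthy (39, which is int)

int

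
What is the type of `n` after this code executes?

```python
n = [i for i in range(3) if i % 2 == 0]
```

A list comprehension [...] produces a list

list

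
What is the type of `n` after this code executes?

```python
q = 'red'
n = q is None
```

'is' comparison returns bool

bool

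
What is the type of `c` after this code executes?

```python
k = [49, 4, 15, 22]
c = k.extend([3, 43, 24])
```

list.extend() returns None

NoneType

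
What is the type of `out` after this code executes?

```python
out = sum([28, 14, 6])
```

sum() of ints returns int

int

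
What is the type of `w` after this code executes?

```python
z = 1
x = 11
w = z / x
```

int / int always returns float in Python 3 (1 / 11 = 0.0909091)

float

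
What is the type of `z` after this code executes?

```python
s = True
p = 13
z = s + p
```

bool + int returns int (True is 1, so 1 + 13 = 14)

int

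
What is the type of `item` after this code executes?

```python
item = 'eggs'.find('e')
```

str.find() returns int (index, or -1)

int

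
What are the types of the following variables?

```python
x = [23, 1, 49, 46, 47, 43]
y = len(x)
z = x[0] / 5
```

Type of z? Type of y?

int / int returns float; len() returns int

float, int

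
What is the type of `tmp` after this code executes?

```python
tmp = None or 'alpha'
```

'or' with None returns the other value ('alpha', str)

str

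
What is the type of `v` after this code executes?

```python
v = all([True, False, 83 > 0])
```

all() returns bool

bool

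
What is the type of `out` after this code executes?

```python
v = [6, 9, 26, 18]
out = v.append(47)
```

list.append() returns None (mutates in place)

NoneType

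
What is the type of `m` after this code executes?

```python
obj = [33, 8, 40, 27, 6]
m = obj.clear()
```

list.clear() returns None

NoneType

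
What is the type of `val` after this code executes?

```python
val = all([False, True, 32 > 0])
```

all() returns bool

bool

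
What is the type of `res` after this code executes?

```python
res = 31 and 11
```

'and' returns the last value when all truthy (11, which is int)

int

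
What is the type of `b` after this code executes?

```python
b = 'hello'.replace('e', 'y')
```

str.replace() returns str

str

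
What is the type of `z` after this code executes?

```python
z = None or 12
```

'or' with None returns the other value (12, int)

int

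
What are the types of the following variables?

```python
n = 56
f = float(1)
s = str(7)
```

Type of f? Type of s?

f is float; s is str

float, str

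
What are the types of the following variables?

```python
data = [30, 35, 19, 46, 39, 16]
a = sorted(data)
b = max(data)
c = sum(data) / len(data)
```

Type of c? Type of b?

int / int returns float; max of ints returns int

float, int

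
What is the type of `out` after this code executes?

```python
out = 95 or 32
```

'or' returns the first truthy value (95, which is int)

int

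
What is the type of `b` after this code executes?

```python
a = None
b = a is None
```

'is' comparison returns bool

bool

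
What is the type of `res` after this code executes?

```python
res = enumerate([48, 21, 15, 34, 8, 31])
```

enumerate() returns an enumerate iterator object

enumerate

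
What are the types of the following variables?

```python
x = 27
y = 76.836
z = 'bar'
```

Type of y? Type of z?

y is float; z is str

float, str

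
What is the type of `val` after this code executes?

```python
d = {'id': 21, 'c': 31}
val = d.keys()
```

.keys() returns a dict_keys view object

dict_keys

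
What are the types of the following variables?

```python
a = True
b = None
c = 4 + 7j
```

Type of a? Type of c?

a is bool; c is complex

bool, complex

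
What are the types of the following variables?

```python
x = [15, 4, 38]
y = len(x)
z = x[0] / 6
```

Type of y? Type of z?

len() returns int; int / int returns float

int, float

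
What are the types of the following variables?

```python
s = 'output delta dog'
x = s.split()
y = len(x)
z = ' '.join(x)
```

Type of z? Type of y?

str.join() returns str; len() returns int

str, int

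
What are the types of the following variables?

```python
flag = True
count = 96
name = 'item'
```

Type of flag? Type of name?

flag is bool; name is str

bool, str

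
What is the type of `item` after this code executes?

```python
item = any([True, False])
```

any() returns bool

bool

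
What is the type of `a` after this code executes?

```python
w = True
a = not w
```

'not' always returns bool

bool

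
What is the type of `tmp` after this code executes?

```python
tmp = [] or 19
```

'or' returns first truthy value (19, which is int)

int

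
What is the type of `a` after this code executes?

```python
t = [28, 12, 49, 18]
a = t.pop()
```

list.pop() returns the popped element (int here)

int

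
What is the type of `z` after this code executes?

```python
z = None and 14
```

'and' returns first falsy value (None)

NoneType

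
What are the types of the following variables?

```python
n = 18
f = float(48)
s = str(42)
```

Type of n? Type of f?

n is int; f is float

int, float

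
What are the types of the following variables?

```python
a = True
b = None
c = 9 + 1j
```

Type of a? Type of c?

a is bool; c is complex

bool, complex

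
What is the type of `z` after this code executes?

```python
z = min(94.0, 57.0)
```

min() of floats returns float

float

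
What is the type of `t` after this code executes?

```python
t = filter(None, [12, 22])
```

filter() returns a filter iterator object

filter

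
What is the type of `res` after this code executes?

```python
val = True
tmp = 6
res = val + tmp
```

bool + int returns int (True is 1, so 1 + 6 = 7)

int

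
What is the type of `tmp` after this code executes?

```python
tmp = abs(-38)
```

abs() of int returns int

int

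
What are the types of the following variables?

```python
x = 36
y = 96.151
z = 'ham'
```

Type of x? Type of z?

x is int; z is str

int, str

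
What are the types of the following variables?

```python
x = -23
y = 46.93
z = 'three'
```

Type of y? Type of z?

y is float; z is str

float, str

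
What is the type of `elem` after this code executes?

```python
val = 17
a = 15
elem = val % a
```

int % int returns int (17 % 15 = 2)

int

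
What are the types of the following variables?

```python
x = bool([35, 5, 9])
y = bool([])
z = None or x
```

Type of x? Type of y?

bool() returns bool; bool() returns bool

bool, bool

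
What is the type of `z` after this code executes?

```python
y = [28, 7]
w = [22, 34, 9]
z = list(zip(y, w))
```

list(zip(...)) returns a list of tuples

list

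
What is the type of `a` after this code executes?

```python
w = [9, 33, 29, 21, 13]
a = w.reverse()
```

list.reverse() returns None

NoneType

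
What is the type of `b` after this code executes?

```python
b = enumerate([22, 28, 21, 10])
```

enumerate() returns an enumerate iterator object

enumerate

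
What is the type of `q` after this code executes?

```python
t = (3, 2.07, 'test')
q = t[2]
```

Index 2 of tuple is 'test' which is str

str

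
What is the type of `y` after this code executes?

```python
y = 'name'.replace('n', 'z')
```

str.replace() returns str

str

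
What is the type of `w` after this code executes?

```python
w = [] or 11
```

'or' returns first truthy value (11, which is int)

int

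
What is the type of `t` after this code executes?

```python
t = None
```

None has type NoneType

NoneType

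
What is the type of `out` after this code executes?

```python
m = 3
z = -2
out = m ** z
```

int ** negative int returns float

float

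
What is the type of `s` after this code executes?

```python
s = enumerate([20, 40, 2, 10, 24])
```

enumerate() returns an enumerate iterator object

enumerate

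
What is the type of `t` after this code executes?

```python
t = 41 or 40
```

'or' returns the first truthy value (41, which is int)

int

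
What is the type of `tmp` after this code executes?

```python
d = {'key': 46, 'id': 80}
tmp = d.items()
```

dict.items() returns a dict_items view

dict_items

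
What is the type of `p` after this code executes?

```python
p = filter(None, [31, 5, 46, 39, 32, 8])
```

filter() returns a filter iterator object

filter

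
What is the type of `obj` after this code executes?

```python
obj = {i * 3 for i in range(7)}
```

A set comprehension {expr for x in iterable} produces a set

set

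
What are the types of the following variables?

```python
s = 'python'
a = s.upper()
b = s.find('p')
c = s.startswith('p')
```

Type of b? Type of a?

str.find() returns int; str.upper() returns str

int, str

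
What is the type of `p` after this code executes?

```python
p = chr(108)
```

chr() returns str (single character)

str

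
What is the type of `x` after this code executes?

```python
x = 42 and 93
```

'and' returns the last value when all truthy (93, which is int)

int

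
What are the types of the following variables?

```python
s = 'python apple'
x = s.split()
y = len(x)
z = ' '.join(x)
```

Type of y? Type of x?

len() returns int; str.split() returns list

int, list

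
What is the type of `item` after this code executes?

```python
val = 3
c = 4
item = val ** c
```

int ** positive int returns int (3 ** 4 = 81)

int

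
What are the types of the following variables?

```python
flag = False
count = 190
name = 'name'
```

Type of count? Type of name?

count is int; name is str

int, str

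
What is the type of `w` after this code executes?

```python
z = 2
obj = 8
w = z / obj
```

int / int always returns float in Python 3 (2 / 8 = 0.25)

float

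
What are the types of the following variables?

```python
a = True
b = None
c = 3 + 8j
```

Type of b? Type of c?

b is NoneType; c is complex

NoneType, complex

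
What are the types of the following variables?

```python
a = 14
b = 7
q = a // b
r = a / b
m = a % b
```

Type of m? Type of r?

int % int returns int; int / int returns float

int, float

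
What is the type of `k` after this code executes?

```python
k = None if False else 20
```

Ternary: condition is False, else branch (20) taken → int

int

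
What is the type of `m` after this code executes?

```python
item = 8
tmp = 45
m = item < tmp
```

Comparison operators return bool

bool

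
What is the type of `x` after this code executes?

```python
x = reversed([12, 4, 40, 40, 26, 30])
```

reversed() on a list returns a list_reverseiterator

list_reverseiterator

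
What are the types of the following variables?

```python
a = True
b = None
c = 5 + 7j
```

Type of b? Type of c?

b is NoneType; c is complex

NoneType, complex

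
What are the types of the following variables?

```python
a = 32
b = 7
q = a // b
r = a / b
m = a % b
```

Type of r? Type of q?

int / int returns float; int // int returns int

float, int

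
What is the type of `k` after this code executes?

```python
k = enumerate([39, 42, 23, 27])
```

enumerate() returns an enumerate iterator object

enumerate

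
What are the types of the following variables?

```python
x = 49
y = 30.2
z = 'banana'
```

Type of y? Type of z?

y is float; z is str

float, str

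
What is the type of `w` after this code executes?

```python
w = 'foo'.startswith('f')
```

str.startswith() returns bool

bool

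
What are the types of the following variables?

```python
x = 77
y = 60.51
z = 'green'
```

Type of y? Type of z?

y is float; z is str

float, str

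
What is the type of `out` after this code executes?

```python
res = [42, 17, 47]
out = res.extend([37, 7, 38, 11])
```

list.extend() returns None

NoneType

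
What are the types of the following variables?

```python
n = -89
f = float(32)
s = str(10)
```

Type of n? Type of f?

n is int; f is float

int, float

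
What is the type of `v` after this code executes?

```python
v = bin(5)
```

bin() returns str representation

str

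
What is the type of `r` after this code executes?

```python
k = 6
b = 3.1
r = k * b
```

int * float returns float (6 * 3.1 = 18.6)

float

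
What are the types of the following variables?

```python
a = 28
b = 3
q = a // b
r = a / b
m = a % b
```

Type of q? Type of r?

int // int returns int; int / int returns float

int, float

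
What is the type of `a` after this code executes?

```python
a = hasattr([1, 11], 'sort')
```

hasattr() returns bool

bool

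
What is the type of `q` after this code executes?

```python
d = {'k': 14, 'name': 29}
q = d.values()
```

.values() returns a dict_values view object

dict_values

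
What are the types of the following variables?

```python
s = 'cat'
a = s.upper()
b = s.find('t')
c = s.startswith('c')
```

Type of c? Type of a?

str.startswith() returns bool; str.upper() returns str

bool, str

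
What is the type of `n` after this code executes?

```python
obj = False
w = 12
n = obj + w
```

bool + int returns int (False is 0, so 0 + 12 = 12)

int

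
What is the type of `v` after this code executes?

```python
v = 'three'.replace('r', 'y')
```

str.replace() returns str

str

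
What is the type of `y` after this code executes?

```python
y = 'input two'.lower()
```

str.lower() returns str

str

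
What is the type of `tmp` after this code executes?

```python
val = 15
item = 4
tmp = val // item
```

int // int returns int (15 // 4 = 3)

int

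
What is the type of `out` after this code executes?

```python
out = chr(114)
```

chr() returns str (single character)

str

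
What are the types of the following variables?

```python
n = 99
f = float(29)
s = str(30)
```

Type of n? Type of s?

n is int; s is str

int, str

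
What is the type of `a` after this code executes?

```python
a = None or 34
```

'or' with None returns the other value (34, int)

int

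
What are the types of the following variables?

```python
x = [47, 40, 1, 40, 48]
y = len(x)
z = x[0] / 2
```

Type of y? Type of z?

len() returns int; int / int returns float

int, float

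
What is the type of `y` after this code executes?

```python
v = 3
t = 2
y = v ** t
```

int ** positive int returns int (3 ** 2 = 9)

int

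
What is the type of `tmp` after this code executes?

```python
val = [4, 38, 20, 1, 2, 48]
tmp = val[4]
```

Indexing a list of ints returns int (val[4] = 2)

int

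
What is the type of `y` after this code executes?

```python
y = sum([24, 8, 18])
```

sum() of ints returns int

int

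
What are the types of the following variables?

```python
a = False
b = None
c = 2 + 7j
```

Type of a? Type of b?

a is bool; b is NoneType

bool, NoneType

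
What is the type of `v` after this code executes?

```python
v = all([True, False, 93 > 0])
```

all() returns bool

bool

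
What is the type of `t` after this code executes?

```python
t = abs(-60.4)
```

abs() of float returns float

float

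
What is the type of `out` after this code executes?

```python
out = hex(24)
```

hex() returns str representation

str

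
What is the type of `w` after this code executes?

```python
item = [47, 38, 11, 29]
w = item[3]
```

Indexing a list of ints returns int (item[3] = 29)

int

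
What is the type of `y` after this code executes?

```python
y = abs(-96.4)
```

abs() of float returns float

float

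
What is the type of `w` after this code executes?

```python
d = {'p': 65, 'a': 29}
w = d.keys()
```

.keys() returns a dict_keys view object

dict_keys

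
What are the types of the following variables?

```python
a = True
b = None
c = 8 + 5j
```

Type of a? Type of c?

a is bool; c is complex

bool, complex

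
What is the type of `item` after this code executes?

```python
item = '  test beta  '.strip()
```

str.strip() returns str

str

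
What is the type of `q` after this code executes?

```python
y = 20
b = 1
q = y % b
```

int % int returns int (20 % 1 = 0)

int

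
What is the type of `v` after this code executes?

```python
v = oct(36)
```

oct() returns str representation

str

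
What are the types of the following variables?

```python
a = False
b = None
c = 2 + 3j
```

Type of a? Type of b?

a is bool; b is NoneType

bool, NoneType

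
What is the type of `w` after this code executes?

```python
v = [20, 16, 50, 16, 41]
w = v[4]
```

Indexing a list of ints returns int (v[4] = 41)

int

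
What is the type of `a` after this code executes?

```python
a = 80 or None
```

'or' returns first truthy value (80, int)

int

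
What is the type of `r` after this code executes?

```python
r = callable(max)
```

callable() returns bool

bool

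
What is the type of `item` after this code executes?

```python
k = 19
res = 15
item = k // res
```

int // int returns int (19 // 15 = 1)

int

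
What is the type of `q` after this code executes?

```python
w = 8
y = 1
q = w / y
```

int / int always returns float in Python 3 (8 / 1 = 8)

float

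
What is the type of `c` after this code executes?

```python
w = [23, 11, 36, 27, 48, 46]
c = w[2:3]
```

Slicing a list always returns a list

list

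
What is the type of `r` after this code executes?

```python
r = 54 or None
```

'or' returns first truthy value (54, int)

int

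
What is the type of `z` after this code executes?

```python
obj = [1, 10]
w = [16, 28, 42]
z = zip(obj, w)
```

zip() returns a zip iterator object

zip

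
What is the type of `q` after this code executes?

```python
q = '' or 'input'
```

'or' returns first truthy value ('input', which is str)

str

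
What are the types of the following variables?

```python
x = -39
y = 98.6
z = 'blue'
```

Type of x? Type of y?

x is int; y is float

int, float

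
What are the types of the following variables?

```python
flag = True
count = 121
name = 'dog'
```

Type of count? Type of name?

count is int; name is str

int, str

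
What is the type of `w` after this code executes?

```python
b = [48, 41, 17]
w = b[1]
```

Indexing a list of ints returns int (b[1] = 41)

int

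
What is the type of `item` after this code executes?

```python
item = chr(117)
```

chr() returns str (single character)

str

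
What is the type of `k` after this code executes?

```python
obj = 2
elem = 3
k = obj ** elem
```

int ** positive int returns int (2 ** 3 = 8)

int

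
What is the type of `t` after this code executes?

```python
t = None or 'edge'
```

'or' with None returns the other value ('edge', str)

str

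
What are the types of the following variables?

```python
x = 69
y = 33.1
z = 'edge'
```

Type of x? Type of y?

x is int; y is float

int, float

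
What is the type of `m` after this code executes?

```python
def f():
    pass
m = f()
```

A function with no return statement returns None

NoneType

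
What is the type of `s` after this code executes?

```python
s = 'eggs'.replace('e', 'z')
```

str.replace() returns str

str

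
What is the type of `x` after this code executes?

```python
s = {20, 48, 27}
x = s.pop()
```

Popping from a set of ints returns int

int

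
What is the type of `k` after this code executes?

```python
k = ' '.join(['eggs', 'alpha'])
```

str.join() returns str

str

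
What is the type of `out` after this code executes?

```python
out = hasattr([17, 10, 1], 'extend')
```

hasattr() returns bool

bool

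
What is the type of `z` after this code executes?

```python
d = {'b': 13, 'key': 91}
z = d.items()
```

dict.items() returns a dict_items view

dict_items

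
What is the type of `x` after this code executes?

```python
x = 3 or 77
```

'or' returns the first truthy value (3, which is int)

int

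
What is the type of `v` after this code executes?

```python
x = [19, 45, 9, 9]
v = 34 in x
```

'in' operator returns bool

bool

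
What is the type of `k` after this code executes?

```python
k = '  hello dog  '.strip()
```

str.strip() returns str

str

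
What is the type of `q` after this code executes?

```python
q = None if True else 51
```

Ternary: condition is True, if branch (None) taken → NoneType

NoneType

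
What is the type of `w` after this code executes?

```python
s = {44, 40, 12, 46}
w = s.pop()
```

Popping from a set of ints returns int

int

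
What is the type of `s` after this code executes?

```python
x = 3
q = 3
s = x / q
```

int / int always returns float in Python 3 (3 / 3 = 1)

float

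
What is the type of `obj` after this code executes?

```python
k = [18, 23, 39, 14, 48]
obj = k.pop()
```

list.pop() returns the popped element (int here)

int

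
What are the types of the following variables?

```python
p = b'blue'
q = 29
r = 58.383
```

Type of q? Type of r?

q is int; r is float

int, float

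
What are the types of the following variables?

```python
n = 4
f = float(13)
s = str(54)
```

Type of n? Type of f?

n is int; f is float

int, float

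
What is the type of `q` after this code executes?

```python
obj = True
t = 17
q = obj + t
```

bool + int returns int (True is 1, so 1 + 17 = 18)

int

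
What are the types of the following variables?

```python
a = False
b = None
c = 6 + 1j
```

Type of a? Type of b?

a is bool; b is NoneType

bool, NoneType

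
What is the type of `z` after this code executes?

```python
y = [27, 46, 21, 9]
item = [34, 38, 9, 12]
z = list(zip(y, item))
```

list(zip(...)) returns a list of tuples

list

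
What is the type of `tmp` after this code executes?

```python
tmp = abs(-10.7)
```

abs() of float returns float

float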